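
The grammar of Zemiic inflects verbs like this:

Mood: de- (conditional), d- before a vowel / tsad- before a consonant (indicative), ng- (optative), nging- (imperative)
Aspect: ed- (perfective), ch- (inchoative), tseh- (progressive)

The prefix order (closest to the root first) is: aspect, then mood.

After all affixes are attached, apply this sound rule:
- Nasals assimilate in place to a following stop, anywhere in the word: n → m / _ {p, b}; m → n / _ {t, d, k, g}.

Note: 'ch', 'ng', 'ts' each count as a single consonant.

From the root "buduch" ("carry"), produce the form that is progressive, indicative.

Attach aspect progressive tseh- → tsehbuduch.
Attach mood indicative tsad- (before consonant 'ts') → tsadtsehbuduch.
Nasal assimilation: no change.

tsadtsehbuduch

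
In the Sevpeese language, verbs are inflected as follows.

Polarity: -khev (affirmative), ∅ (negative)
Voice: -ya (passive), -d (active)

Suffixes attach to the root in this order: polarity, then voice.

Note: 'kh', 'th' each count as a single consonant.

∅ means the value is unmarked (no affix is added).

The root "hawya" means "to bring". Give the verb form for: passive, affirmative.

Attach polarity affirmative -khev → hawyakhev.
Attach voice passive -ya → hawyakhevya.

hawyakhevya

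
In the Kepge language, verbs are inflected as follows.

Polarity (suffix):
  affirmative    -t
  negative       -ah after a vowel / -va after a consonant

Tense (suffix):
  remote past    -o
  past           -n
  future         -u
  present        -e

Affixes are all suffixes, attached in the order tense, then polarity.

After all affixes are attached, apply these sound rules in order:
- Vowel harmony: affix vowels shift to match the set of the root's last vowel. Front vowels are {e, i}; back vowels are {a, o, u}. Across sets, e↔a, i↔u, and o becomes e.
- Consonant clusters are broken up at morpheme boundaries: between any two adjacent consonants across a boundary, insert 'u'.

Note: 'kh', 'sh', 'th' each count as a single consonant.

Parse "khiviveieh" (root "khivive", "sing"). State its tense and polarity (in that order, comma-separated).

future, negative

Segment: khivive-u-ah.
tense: -u → future.
polarity: -ah/va → negative.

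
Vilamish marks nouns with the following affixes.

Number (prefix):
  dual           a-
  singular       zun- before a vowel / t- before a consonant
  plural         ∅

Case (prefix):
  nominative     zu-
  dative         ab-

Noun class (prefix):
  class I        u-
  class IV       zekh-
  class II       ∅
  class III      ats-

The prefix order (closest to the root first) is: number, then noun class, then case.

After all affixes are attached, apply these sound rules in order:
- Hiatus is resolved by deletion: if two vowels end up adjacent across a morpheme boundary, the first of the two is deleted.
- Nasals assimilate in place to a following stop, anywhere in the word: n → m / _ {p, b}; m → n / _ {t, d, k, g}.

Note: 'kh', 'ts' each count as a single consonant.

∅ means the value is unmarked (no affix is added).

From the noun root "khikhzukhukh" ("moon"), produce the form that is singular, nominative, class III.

Attach number singular t- (before consonant 'kh') → tkhikhzukhukh.
Attach noun class class III ats- → atstkhikhzukhukh.
Attach case nominative zu- → zuatstkhikhzukhukh.
Apply vowel deletion: zuatstkhikhzukhukh → zatstkhikhzukhukh.
Nasal assimilation: no change.

zatstkhikhzukhukh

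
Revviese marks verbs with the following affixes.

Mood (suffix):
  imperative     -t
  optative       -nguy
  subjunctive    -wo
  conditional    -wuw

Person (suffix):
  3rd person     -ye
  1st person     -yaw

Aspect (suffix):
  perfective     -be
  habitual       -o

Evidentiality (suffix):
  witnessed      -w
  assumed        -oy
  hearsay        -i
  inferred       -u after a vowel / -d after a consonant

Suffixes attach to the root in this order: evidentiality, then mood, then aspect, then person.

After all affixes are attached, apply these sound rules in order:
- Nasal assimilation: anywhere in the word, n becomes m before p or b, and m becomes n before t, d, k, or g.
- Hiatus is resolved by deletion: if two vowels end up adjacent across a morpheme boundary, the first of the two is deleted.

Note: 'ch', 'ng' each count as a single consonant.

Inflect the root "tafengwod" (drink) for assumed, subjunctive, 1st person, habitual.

tafengwodoywoyaw

Attach evidentiality assumed -oy → tafengwodoy.
Attach mood subjunctive -wo → tafengwodoywo.
Attach aspect habitual -o → tafengwodoywoo.
Attach person 1st person -yaw → tafengwodoywooyaw.
Nasal assimilation: no change.
Apply vowel deletion: tafengwodoywooyaw → tafengwodoywoyaw.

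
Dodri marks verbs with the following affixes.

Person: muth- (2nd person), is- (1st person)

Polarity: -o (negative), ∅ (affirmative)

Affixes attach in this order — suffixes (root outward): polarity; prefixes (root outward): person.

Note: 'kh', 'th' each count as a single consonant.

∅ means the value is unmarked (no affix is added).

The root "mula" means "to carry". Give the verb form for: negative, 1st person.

Attach polarity negative -o → mulao.
Attach person 1st person is- → ismulao.

ismulao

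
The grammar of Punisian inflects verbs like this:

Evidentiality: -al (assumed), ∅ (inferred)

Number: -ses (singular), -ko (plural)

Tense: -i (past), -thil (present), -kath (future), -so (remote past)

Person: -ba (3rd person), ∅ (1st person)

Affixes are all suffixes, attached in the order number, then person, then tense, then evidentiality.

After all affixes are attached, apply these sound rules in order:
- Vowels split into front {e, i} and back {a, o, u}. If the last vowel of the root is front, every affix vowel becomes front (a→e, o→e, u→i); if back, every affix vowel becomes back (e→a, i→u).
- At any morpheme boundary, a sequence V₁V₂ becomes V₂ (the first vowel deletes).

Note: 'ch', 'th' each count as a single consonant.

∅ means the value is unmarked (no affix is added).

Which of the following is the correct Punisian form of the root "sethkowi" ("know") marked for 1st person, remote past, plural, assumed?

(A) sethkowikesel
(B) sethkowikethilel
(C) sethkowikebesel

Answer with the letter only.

A

Attach number plural -ko → sethkowiko.
person = 1st person: zero marking, form stays sethkowiko.
Attach tense remote past -so → sethkowikoso.
Attach evidentiality assumed -al → sethkowikosoal.
Apply vowel harmony: sethkowikosoal → sethkowikeseel.
Apply vowel deletion: sethkowikeseel → sethkowikesel.
So the correct form is sethkowikesel, option (A).
(B) sethkowikethilel is wrong: it uses present instead of remote past for tense.
(C) sethkowikebesel is wrong: it uses 3rd person instead of 1st person for person.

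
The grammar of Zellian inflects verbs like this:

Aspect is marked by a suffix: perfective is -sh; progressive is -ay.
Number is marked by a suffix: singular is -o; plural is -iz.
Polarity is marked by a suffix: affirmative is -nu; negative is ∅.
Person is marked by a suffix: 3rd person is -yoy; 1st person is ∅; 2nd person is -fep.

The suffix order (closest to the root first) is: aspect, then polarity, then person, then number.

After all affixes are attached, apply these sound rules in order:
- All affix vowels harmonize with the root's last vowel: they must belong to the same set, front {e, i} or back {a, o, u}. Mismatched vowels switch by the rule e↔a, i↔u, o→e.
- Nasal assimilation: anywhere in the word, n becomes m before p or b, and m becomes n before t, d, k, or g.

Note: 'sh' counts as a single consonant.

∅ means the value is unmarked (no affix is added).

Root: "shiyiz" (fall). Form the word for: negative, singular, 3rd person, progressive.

Attach aspect progressive -ay → shiyizay.
polarity = negative: zero marking, form stays shiyizay.
Attach person 3rd person -yoy → shiyizayyoy.
Attach number singular -o → shiyizayyoyo.
Apply vowel harmony: shiyizayyoyo → shiyizeyyeye.
Nasal assimilation: no change.

shiyizeyyeye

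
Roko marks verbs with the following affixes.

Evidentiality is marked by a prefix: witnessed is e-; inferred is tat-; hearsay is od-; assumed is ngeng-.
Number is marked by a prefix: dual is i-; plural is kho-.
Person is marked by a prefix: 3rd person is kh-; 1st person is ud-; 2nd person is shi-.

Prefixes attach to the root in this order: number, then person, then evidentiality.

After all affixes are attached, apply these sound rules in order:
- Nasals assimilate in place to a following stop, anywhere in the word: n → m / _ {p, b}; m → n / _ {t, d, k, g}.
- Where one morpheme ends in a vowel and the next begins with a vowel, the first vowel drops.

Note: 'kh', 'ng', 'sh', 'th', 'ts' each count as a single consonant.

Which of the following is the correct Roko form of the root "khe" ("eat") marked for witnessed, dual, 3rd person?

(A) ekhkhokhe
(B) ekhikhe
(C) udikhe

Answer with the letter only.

B

Attach number dual i- → ikhe.
Attach person 3rd person kh- → khikhe.
Attach evidentiality witnessed e- → ekhikhe.
Nasal assimilation: no change.
Vowel deletion: no change.
So the correct form is ekhikhe, option (B).
(C) udikhe is wrong: it uses 1st person instead of 3rd person for person.
(A) ekhkhokhe is wrong: it uses plural instead of dual for number.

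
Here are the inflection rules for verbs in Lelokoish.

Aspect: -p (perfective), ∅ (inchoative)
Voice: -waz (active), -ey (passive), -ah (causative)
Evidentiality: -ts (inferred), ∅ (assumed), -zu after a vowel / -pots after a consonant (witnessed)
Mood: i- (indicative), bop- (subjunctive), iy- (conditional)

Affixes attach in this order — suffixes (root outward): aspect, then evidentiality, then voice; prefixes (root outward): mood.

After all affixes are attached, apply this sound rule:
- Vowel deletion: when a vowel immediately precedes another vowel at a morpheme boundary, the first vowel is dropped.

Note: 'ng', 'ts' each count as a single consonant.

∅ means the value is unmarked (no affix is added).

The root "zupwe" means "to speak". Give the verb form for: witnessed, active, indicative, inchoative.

Attach mood indicative i- → izupwe.
aspect = inchoative: zero marking, form stays izupwe.
Attach evidentiality witnessed -zu (after vowel 'e') → izupwezu.
Attach voice active -waz → izupwezuwaz.
Vowel deletion: no change.

izupwezuwaz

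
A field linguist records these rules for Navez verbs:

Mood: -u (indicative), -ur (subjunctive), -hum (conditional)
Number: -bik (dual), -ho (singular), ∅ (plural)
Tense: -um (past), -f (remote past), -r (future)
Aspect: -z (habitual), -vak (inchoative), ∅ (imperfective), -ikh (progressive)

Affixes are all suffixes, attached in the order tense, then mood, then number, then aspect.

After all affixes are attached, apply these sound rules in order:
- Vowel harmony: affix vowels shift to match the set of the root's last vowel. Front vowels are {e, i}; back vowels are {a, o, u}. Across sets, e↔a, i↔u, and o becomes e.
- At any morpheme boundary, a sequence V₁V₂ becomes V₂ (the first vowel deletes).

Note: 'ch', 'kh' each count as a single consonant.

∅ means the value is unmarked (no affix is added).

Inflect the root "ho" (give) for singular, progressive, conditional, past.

Attach tense past -um → houm.
Attach mood conditional -hum → houmhum.
Attach number singular -ho → houmhumho.
Attach aspect progressive -ikh → houmhumhoikh.
Apply vowel harmony: houmhumhoikh → houmhumhoukh.
Apply vowel deletion: houmhumhoukh → humhumhukh.

humhumhukh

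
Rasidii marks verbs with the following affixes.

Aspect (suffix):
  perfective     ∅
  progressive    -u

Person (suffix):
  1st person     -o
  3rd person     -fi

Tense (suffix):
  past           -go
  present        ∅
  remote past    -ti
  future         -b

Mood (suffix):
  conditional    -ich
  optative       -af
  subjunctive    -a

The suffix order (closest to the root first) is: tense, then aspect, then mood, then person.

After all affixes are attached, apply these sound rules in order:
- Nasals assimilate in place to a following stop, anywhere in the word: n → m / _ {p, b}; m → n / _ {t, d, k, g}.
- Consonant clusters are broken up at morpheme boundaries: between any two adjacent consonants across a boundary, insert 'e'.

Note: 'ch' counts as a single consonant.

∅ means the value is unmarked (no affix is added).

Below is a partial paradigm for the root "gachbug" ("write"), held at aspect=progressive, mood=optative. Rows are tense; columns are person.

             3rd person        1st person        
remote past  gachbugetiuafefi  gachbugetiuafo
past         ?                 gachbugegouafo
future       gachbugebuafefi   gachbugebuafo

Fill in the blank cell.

Attach tense past -go → gachbuggo.
Attach aspect progressive -u → gachbuggou.
Attach mood optative -af → gachbuggouaf.
Attach person 3rd person -fi → gachbuggouaffi.
Nasal assimilation: no change.
Apply epenthesis: gachbuggouaffi → gachbugegouafefi.

gachbugegouafefi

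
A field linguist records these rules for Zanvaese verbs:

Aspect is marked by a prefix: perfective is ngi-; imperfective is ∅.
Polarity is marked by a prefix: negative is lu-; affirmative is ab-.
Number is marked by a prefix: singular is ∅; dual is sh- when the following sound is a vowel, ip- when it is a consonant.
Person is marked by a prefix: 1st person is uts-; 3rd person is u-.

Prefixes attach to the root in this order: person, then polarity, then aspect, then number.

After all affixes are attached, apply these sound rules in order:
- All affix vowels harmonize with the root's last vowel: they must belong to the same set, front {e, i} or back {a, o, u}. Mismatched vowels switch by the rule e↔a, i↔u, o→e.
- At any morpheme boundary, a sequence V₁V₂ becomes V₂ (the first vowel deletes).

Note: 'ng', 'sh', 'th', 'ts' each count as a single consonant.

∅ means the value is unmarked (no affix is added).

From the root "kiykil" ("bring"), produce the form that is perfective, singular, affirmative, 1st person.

ngebitskiykil

Attach person 1st person uts- → utskiykil.
Attach polarity affirmative ab- → abutskiykil.
Attach aspect perfective ngi- → ngiabutskiykil.
number = singular: zero marking, form stays ngiabutskiykil.
Apply vowel harmony: ngiabutskiykil → ngiebitskiykil.
Apply vowel deletion: ngiebitskiykil → ngebitskiykil.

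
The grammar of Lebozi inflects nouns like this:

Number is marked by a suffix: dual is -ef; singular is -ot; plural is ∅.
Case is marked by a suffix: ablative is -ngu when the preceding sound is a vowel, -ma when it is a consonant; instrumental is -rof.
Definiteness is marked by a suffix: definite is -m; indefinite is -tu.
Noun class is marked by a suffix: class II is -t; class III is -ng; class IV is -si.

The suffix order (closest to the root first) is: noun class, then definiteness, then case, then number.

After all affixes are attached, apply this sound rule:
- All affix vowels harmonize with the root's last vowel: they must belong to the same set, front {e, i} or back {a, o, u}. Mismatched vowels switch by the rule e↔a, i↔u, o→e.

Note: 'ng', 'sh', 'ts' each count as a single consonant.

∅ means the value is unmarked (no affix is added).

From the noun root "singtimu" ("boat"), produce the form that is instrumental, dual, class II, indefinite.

singtimutturofaf

Attach noun class class II -t → singtimut.
Attach definiteness indefinite -tu → singtimuttu.
Attach case instrumental -rof → singtimutturof.
Attach number dual -ef → singtimutturofef.
Apply vowel harmony: singtimutturofef → singtimutturofaf.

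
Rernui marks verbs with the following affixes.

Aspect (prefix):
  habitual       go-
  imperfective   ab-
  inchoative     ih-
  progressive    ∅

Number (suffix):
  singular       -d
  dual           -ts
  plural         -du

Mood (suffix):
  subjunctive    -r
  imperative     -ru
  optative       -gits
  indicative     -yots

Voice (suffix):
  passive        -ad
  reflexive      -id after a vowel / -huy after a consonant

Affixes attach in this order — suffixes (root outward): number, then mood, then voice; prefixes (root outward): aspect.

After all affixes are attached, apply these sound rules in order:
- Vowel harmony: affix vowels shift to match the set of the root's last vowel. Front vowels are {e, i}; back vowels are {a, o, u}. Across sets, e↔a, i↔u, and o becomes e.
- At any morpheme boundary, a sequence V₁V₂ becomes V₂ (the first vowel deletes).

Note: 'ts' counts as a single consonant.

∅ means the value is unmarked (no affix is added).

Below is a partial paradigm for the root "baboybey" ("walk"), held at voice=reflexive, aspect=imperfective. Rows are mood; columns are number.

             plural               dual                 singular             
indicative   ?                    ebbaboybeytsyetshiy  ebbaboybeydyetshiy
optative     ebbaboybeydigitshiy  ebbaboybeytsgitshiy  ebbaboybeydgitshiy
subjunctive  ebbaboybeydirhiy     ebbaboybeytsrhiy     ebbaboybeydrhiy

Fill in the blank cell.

Attach number plural -du → baboybeydu.
Attach mood indicative -yots → baboybeyduyots.
Attach voice reflexive -huy (after consonant 'ts') → baboybeyduyotshuy.
Attach aspect imperfective ab- → abbaboybeyduyotshuy.
Apply vowel harmony: abbaboybeyduyotshuy → ebbaboybeydiyetshiy.
Vowel deletion: no change.

ebbaboybeydiyetshiy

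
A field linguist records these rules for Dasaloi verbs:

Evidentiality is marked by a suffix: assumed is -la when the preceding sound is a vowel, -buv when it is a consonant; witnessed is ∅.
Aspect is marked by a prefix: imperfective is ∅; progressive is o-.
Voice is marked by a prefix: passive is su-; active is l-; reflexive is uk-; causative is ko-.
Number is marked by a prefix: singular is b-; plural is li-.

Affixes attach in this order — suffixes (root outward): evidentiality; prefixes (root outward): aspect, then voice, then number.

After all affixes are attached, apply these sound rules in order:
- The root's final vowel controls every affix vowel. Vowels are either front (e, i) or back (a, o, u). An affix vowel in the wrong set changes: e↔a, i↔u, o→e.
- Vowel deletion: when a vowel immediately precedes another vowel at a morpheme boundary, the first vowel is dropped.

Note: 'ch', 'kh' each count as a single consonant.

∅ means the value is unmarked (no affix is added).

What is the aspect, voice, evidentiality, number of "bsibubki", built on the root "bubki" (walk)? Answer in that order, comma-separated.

Segment: b-su-bubki.
aspect: ∅ → imperfective.
voice: su- → passive.
evidentiality: ∅ → witnessed.
number: b- → singular.

imperfective, passive, witnessed, singular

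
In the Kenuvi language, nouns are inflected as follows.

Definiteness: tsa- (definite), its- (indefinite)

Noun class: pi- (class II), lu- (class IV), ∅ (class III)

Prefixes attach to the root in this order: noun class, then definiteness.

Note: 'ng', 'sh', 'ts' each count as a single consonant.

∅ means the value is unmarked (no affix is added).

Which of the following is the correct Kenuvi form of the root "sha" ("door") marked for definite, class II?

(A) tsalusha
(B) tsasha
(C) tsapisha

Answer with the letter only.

Attach noun class class II pi- → pisha.
Attach definiteness definite tsa- → tsapisha.
So the correct form is tsapisha, option (C).
(B) tsasha is wrong: it uses class III instead of class II for noun class.
(A) tsalusha is wrong: it uses class IV instead of class II for noun class.

C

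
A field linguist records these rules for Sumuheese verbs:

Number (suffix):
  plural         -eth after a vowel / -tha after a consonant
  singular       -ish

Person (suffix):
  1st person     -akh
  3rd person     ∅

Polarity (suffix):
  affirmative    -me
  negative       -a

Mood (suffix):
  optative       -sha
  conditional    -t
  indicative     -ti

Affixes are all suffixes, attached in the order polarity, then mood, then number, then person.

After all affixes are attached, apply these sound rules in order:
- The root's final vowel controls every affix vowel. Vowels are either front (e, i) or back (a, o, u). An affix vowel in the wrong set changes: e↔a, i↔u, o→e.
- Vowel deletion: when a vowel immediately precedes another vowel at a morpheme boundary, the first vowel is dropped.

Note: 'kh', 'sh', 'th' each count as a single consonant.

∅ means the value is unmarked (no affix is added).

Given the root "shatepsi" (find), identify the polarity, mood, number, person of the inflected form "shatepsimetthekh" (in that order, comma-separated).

affirmative, conditional, plural, 1st person

Segment: shatepsi-me-t-tha-akh.
polarity: -me → affirmative.
mood: -t → conditional.
number: -eth/tha → plural.
person: -akh → 1st person.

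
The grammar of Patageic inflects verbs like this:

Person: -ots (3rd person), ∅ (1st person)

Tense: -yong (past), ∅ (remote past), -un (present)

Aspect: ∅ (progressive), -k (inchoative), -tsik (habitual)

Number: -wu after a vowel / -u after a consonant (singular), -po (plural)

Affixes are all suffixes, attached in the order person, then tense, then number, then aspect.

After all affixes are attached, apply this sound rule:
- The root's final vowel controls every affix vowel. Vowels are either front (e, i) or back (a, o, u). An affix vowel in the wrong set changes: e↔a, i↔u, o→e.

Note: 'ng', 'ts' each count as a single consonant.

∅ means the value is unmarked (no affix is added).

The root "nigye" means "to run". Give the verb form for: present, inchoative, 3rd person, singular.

Attach person 3rd person -ots → nigyeots.
Attach tense present -un → nigyeotsun.
Attach number singular -u (after consonant 'n') → nigyeotsunu.
Attach aspect inchoative -k → nigyeotsunuk.
Apply vowel harmony: nigyeotsunuk → nigyeetsinik.

nigyeetsinik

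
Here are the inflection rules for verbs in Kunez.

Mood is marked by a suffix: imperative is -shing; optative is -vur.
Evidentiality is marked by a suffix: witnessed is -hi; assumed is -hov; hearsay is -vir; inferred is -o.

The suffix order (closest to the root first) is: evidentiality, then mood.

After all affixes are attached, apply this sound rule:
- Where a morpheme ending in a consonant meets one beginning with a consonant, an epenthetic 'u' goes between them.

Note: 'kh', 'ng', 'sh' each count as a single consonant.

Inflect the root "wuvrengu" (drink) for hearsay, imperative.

Attach evidentiality hearsay -vir → wuvrenguvir.
Attach mood imperative -shing → wuvrenguvirshing.
Apply epenthesis: wuvrenguvirshing → wuvrenguvirushing.

wuvrenguvirushing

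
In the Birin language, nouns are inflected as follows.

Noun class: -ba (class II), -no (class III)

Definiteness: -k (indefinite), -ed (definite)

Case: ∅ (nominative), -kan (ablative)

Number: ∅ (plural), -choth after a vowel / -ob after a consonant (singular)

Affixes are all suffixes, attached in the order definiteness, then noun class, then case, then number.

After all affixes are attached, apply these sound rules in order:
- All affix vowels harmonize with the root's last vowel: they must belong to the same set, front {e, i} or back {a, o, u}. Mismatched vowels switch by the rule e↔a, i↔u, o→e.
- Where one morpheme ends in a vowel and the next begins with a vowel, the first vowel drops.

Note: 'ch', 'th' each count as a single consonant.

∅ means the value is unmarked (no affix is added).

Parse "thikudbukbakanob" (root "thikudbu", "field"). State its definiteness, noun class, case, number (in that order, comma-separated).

Segment: thikudbu-k-ba-kan-ob.
definiteness: -k → indefinite.
noun class: -ba → class II.
case: -kan → ablative.
number: -choth/ob → singular.

indefinite, class II, ablative, singular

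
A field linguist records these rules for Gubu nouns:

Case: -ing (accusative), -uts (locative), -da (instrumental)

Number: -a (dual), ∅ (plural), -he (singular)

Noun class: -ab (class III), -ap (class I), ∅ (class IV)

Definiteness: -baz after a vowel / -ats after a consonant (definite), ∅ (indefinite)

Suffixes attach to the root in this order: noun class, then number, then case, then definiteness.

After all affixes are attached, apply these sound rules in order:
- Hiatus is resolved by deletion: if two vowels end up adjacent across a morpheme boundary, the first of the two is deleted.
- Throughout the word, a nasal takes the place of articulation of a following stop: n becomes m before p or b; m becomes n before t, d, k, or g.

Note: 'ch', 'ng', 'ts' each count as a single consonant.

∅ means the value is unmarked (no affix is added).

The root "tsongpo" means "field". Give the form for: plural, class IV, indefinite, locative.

tsongputs

noun class = class IV: zero marking, form stays tsongpo.
number = plural: zero marking, form stays tsongpo.
Attach case locative -uts → tsongpouts.
definiteness = indefinite: zero marking, form stays tsongpouts.
Apply vowel deletion: tsongpouts → tsongputs.
Nasal assimilation: no change.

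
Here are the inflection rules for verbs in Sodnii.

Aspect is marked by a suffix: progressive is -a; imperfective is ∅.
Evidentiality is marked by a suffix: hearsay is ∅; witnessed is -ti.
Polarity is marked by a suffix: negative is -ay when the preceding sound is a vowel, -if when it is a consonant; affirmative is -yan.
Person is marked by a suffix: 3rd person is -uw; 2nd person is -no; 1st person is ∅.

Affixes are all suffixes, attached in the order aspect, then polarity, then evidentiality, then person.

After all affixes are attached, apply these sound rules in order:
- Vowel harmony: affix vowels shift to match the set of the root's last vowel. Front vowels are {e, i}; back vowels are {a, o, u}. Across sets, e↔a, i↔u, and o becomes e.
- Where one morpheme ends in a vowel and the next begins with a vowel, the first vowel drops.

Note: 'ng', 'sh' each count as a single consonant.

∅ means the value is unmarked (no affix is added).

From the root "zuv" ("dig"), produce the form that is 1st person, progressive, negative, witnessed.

Attach aspect progressive -a → zuva.
Attach polarity negative -ay (after vowel 'a') → zuvaay.
Attach evidentiality witnessed -ti → zuvaayti.
person = 1st person: zero marking, form stays zuvaayti.
Apply vowel harmony: zuvaayti → zuvaaytu.
Apply vowel deletion: zuvaaytu → zuvaytu.

zuvaytu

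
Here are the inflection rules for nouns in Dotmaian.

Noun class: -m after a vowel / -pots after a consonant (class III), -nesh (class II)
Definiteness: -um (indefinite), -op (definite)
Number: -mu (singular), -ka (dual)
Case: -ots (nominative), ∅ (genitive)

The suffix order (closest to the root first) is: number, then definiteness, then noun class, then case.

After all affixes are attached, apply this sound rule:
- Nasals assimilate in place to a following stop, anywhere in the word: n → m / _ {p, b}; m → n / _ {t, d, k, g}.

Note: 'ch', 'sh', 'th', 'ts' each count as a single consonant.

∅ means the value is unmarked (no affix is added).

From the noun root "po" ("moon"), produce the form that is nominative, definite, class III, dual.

pokaoppotsots

Attach number dual -ka → poka.
Attach definiteness definite -op → pokaop.
Attach noun class class III -pots (after consonant 'p') → pokaoppots.
Attach case nominative -ots → pokaoppotsots.
Nasal assimilation: no change.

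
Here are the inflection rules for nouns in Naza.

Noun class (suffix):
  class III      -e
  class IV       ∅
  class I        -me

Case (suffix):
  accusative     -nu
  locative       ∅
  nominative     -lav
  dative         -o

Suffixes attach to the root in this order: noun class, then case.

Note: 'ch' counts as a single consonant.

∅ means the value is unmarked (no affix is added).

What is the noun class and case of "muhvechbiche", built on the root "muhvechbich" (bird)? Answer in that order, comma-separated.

Segment: muhvechbich-e.
noun class: -e → class III.
case: ∅ → locative.

class III, locative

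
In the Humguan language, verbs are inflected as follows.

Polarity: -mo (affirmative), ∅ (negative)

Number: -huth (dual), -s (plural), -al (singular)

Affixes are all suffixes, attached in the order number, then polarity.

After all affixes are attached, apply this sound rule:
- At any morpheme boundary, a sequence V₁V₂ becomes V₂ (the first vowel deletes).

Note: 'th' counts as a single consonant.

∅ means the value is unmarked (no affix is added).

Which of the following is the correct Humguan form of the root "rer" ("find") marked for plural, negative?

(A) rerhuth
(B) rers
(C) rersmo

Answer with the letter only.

Attach number plural -s → rers.
polarity = negative: zero marking, form stays rers.
Vowel deletion: no change.
So the correct form is rers, option (B).
(A) rerhuth is wrong: it uses dual instead of plural for number.
(C) rersmo is wrong: it uses affirmative instead of negative for polarity.

B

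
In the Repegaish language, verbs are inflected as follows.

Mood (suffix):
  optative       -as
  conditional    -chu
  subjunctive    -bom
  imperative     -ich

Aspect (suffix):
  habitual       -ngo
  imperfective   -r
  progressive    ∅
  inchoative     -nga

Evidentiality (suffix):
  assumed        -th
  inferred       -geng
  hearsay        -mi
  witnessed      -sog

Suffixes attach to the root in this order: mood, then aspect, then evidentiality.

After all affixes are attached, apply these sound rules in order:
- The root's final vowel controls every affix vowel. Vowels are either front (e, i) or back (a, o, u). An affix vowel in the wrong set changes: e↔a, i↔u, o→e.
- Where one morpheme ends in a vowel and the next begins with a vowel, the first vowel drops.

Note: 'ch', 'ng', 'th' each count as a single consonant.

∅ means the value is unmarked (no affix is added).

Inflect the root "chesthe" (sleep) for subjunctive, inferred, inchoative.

Attach mood subjunctive -bom → chesthebom.
Attach aspect inchoative -nga → chesthebomnga.
Attach evidentiality inferred -geng → chesthebomngageng.
Apply vowel harmony: chesthebomngageng → chesthebemngegeng.
Vowel deletion: no change.

chesthebemngegeng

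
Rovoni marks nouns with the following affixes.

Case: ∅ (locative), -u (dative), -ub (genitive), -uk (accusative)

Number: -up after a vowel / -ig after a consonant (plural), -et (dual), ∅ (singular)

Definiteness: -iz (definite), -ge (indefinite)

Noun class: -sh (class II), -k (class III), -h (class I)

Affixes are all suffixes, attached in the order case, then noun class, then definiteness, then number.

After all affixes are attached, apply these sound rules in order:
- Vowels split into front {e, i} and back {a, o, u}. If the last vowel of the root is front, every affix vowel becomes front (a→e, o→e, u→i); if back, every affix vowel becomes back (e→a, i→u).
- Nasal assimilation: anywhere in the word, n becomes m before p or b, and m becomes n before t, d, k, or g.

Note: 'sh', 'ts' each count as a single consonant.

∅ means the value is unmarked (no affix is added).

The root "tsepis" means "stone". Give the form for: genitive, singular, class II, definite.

Attach case genitive -ub → tsepisub.
Attach noun class class II -sh → tsepisubsh.
Attach definiteness definite -iz → tsepisubshiz.
number = singular: zero marking, form stays tsepisubshiz.
Apply vowel harmony: tsepisubshiz → tsepisibshiz.
Nasal assimilation: no change.

tsepisibshiz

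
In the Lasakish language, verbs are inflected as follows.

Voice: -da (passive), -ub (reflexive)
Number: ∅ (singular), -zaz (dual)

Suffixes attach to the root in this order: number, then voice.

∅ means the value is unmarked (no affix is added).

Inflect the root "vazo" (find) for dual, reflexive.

vazozazub

Attach number dual -zaz → vazozaz.
Attach voice reflexive -ub → vazozazub.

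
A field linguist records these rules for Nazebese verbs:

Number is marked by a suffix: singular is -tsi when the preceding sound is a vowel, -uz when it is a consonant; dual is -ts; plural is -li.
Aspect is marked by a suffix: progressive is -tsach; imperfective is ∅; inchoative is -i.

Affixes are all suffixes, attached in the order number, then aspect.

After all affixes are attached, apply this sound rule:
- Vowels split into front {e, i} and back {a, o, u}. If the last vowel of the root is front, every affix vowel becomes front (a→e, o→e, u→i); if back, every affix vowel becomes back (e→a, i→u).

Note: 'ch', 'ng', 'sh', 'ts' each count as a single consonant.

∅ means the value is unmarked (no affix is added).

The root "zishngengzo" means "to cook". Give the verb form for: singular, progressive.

Attach number singular -tsi (after vowel 'o') → zishngengzotsi.
Attach aspect progressive -tsach → zishngengzotsitsach.
Apply vowel harmony: zishngengzotsitsach → zishngengzotsutsach.

zishngengzotsutsach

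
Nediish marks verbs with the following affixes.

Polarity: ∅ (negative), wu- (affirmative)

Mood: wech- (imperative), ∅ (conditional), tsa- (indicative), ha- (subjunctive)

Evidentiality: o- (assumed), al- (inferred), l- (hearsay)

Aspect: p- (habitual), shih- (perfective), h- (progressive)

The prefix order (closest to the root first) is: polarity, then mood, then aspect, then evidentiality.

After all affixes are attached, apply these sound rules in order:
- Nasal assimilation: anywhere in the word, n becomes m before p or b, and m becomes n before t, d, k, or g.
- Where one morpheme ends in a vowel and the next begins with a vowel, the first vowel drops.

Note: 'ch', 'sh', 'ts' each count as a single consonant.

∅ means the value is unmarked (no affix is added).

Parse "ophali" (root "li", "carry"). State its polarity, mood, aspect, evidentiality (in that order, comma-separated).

Segment: o-p-ha-li.
polarity: ∅ → negative.
mood: ha- → subjunctive.
aspect: p- → habitual.
evidentiality: o- → assumed.

negative, subjunctive, habitual, assumed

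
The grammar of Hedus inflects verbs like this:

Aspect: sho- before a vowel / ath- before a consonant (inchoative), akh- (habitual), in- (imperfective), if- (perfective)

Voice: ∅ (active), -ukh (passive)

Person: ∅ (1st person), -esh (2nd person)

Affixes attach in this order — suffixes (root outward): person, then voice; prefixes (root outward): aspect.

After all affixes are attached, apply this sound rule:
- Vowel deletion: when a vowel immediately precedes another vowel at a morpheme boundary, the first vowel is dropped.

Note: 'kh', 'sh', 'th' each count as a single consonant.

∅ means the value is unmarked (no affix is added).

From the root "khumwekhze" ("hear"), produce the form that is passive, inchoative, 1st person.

athkhumwekhzukh

person = 1st person: zero marking, form stays khumwekhze.
Attach aspect inchoative ath- (before consonant 'kh') → athkhumwekhze.
Attach voice passive -ukh → athkhumwekhzeukh.
Apply vowel deletion: athkhumwekhzeukh → athkhumwekhzukh.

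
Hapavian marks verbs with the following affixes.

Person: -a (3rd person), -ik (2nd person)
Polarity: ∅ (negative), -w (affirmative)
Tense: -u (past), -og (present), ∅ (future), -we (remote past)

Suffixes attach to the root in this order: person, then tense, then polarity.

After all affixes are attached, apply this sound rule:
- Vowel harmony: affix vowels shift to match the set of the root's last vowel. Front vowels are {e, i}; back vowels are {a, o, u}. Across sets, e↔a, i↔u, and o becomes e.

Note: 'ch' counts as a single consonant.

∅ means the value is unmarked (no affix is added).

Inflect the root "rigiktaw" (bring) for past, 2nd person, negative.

rigiktawuku

Attach person 2nd person -ik → rigiktawik.
Attach tense past -u → rigiktawiku.
polarity = negative: zero marking, form stays rigiktawiku.
Apply vowel harmony: rigiktawiku → rigiktawuku.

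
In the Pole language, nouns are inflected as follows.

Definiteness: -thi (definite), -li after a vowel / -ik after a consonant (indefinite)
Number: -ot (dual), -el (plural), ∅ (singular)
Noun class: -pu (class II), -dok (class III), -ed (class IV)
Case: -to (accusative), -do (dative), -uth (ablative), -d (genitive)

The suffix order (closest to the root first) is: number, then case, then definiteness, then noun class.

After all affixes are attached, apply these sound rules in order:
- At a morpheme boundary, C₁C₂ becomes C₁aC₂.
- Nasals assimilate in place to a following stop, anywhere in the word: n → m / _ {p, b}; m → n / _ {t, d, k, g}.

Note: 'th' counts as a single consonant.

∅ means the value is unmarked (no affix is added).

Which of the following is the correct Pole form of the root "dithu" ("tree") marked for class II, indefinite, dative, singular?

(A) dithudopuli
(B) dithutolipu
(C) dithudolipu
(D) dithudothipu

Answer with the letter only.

C

number = singular: zero marking, form stays dithu.
Attach case dative -do → dithudo.
Attach definiteness indefinite -li (after vowel 'o') → dithudoli.
Attach noun class class II -pu → dithudolipu.
Epenthesis: no change.
Nasal assimilation: no change.
So the correct form is dithudolipu, option (C).
(B) dithutolipu is wrong: it uses accusative instead of dative for case.
(A) dithudopuli is wrong: it has the affixes in the wrong order.
(D) dithudothipu is wrong: it uses definite instead of indefinite for definiteness.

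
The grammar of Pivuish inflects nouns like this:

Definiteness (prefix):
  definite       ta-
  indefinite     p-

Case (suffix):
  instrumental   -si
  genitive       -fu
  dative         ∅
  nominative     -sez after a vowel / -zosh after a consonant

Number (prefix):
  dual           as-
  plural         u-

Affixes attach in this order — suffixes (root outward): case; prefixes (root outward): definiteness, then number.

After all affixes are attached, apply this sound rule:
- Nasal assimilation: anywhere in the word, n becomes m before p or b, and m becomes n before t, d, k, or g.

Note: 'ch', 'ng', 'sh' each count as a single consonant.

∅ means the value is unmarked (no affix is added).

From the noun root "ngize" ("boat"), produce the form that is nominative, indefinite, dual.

aspngizesez

Attach case nominative -sez (after vowel 'e') → ngizesez.
Attach definiteness indefinite p- → pngizesez.
Attach number dual as- → aspngizesez.
Nasal assimilation: no change.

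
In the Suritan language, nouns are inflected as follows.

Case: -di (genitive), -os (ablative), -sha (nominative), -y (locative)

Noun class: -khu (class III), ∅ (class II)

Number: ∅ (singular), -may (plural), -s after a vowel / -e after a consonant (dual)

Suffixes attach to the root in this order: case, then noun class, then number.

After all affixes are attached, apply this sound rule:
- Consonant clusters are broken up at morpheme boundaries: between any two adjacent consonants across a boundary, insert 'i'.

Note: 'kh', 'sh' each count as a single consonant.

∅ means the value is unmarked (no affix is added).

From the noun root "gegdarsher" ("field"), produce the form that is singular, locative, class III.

gegdarsheriyikhu

Attach case locative -y → gegdarshery.
Attach noun class class III -khu → gegdarsherykhu.
number = singular: zero marking, form stays gegdarsherykhu.
Apply epenthesis: gegdarsherykhu → gegdarsheriyikhu.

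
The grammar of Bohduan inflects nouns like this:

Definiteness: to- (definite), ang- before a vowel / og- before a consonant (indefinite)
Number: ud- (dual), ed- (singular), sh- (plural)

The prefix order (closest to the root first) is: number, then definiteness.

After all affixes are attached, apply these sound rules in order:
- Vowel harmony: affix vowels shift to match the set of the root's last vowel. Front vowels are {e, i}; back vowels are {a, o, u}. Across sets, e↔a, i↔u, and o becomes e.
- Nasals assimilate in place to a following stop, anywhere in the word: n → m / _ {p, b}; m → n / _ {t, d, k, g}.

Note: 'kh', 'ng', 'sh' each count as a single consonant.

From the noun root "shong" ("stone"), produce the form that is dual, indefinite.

angudshong

Attach number dual ud- → udshong.
Attach definiteness indefinite ang- (before vowel 'u') → angudshong.
Vowel harmony: no change.
Nasal assimilation: no change.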